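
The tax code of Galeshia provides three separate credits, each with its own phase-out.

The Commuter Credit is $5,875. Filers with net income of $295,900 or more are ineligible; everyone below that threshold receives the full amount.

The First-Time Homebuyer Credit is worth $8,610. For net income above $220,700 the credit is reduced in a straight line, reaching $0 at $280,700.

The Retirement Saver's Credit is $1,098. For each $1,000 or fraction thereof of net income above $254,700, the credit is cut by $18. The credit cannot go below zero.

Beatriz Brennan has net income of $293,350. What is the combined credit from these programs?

Commuter Credit: $293,350 is below the $295,900 cutoff, so the full $5,875 applies.
First-Time Homebuyer Credit: $293,350 is at or above $280,700, so the credit is $0.
Retirement Saver's Credit: income exceeds $254,700 by $38,650, which is 39 full-or-partial $1,000 increments; reduction = 39 × $18 = $702, leaving $396.
Total: $5,875 + $0 + $396 = $6,271.

$6,271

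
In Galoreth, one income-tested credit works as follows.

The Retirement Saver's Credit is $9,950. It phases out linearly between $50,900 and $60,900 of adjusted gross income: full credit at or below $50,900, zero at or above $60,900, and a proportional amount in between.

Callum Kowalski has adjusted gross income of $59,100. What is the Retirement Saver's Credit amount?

$1,791

Retirement Saver's Credit: $59,100 is $8,200 into a $10,000 phase-out range, leaving 1,800/10,000 of the credit: $9,950 × 1,800/10,000 = $1,791.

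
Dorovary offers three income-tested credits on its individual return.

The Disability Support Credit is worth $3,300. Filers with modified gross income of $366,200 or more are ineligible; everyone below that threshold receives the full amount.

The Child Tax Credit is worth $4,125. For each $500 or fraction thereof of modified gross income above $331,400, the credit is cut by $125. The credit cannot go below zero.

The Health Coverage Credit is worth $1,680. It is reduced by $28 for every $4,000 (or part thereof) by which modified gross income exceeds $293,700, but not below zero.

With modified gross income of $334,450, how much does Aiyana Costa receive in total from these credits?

$7,922

Disability Support Credit: $334,450 is below the $366,200 cutoff, so the full $3,300 applies.
Child Tax Credit: income exceeds $331,400 by $3,050, which is 7 full-or-partial $500 increments; reduction = 7 × $125 = $875, leaving $3,250.
Health Coverage Credit: income exceeds $293,700 by $40,750, which is 11 full-or-partial $4,000 increments; reduction = 11 × $28 = $308, leaving $1,372.
Total: $3,300 + $3,250 + $1,372 = $7,922.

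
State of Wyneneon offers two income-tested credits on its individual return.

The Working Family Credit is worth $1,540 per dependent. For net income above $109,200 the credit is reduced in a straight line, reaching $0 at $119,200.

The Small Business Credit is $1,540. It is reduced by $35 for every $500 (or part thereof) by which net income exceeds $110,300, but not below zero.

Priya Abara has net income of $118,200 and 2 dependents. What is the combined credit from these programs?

Working Family Credit: base = 2 × $1,540 = $3,080. $118,200 is $9,000 into a $10,000 phase-out range, leaving 1,000/10,000 of the credit: $3,080 × 1,000/10,000 = $308.
Small Business Credit: income exceeds $110,300 by $7,900, which is 16 full-or-partial $500 increments; reduction = 16 × $35 = $560, leaving $980.
Total: $308 + $980 = $1,288.

$1,288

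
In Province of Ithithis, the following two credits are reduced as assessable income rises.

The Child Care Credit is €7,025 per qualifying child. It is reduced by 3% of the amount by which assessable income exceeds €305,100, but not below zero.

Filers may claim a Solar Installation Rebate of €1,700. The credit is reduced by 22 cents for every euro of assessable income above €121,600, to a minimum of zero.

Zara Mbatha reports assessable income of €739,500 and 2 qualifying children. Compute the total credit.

€1,018

Child Care Credit: base = 2 × €7,025 = €14,050. 3% of the €434,400 excess over €305,100 is €13,032; credit = €14,050 − €13,032 = €1,018.
Solar Installation Rebate: 22% of the €617,900 excess over €121,600 is €135,938 ≥ base, so the credit is €0.
Total: €1,018 + €0 = €1,018.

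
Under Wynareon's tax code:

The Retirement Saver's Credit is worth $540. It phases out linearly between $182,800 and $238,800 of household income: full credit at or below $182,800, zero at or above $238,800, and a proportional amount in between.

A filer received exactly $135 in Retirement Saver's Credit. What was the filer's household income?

$135 is 135/540 of the full $540, so 405/540 of the $56,000 range has been used: income = $182,800 + $56,000 × 405/540 = $224,800.

$224,800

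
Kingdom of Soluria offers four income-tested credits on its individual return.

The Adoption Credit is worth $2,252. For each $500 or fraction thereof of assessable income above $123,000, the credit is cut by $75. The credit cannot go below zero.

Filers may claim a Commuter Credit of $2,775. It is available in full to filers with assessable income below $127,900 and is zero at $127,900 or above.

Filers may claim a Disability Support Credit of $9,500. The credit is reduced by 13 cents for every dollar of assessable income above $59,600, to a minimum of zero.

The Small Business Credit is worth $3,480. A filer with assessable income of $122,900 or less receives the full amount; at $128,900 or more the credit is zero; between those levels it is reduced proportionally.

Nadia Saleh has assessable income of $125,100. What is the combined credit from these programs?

Adoption Credit: income exceeds $123,000 by $2,100, which is 5 full-or-partial $500 increments; reduction = 5 × $75 = $375, leaving $1,877.
Commuter Credit: $125,100 is below the $127,900 cutoff, so the full $2,775 applies.
Disability Support Credit: 13% of the $65,500 excess over $59,600 is $8,515; credit = $9,500 − $8,515 = $985.
Small Business Credit: $125,100 is $2,200 into a $6,000 phase-out range, leaving 3,800/6,000 of the credit: $3,480 × 3,800/6,000 = $2,204.
Total: $1,877 + $2,775 + $985 + $2,204 = $7,841.

$7,841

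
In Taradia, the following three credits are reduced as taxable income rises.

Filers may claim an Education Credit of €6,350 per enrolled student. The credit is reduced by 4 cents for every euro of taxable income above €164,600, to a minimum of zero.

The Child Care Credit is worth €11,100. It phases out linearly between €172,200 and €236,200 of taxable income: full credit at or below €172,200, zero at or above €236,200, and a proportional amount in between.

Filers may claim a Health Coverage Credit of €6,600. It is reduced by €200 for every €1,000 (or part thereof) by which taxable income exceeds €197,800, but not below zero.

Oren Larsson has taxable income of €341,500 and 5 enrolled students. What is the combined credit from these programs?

Education Credit: base = 5 × €6,350 = €31,750. 4% of the €176,900 excess over €164,600 is €7,076; credit = €31,750 − €7,076 = €24,674.
Child Care Credit: €341,500 is at or above €236,200, so the credit is €0.
Health Coverage Credit: income exceeds €197,800 by €143,700 → 144 increments × €200 = €28,800 ≥ base, so the credit is €0.
Total: €24,674 + €0 + €0 = €24,674.

€24,674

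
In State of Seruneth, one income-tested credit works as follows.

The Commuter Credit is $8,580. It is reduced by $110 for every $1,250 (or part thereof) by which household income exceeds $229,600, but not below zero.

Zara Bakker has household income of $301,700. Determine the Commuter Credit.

Commuter Credit: income exceeds $229,600 by $72,100, which is 58 full-or-partial $1,250 increments; reduction = 58 × $110 = $6,380, leaving $2,200.

$2,200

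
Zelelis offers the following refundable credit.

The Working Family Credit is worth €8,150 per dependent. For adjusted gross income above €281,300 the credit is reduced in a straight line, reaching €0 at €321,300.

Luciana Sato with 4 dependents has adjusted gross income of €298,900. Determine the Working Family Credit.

Working Family Credit: base = 4 × €8,150 = €32,600. €298,900 is €17,600 into a €40,000 phase-out range, leaving 22,400/40,000 of the credit: €32,600 × 22,400/40,000 = €18,256.

€18,256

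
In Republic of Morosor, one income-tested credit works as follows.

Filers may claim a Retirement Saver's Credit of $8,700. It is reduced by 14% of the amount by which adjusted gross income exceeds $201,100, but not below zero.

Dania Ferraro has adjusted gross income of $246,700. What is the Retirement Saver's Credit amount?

Retirement Saver's Credit: 14% of the $45,600 excess over $201,100 is $6,384; credit = $8,700 − $6,384 = $2,316.

$2,316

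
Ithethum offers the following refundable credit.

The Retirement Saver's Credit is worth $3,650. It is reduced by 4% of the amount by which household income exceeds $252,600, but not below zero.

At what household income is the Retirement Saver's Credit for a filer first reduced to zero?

The credit falls by 4% of each dollar above $252,600, so it reaches zero when the excess is $3,650 / 4% = $91,250: income = $252,600 + $91,250 = $343,850.

$343,850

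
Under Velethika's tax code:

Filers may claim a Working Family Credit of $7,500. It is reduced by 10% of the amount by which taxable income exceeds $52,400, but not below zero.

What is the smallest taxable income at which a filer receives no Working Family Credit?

$127,400

The credit falls by 10% of each dollar above $52,400, so it reaches zero when the excess is $7,500 / 10% = $75,000: income = $52,400 + $75,000 = $127,400.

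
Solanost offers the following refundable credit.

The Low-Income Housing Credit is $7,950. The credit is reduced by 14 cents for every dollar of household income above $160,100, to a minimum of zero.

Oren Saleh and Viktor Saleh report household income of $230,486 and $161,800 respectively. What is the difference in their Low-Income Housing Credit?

Oren ($230,486): Low-Income Housing Credit: 14% of the $70,386 excess over $160,100 is $9,854.04 ≥ base, so the credit is $0.
Viktor ($161,800): Low-Income Housing Credit: 14% of the $1,700 excess over $160,100 is $238; credit = $7,950 − $238 = $7,712.
Difference: |$0 − $7,712| = $7,712.

$7,712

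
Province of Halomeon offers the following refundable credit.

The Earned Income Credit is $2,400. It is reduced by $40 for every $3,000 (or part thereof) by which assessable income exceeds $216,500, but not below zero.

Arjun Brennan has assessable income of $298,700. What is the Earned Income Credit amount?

Earned Income Credit: income exceeds $216,500 by $82,200, which is 28 full-or-partial $3,000 increments; reduction = 28 × $40 = $1,120, leaving $1,280.

$1,280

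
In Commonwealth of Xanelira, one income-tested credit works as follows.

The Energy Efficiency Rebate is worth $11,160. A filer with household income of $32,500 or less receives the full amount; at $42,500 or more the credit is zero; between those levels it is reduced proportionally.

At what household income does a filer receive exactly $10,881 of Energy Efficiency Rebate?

$10,881 is 10,881/11,160 of the full $11,160, so 279/11,160 of the $10,000 range has been used: income = $32,500 + $10,000 × 279/11,160 = $32,750.

$32,750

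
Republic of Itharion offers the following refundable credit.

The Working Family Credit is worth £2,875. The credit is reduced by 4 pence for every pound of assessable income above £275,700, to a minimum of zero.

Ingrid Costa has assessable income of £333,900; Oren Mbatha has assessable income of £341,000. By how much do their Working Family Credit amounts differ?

£284

Ingrid (£333,900): Working Family Credit: 4% of the £58,200 excess over £275,700 is £2,328; credit = £2,875 − £2,328 = £547.
Oren (£341,000): Working Family Credit: 4% of the £65,300 excess over £275,700 is £2,612; credit = £2,875 − £2,612 = £263.
Difference: |£547 − £263| = £284.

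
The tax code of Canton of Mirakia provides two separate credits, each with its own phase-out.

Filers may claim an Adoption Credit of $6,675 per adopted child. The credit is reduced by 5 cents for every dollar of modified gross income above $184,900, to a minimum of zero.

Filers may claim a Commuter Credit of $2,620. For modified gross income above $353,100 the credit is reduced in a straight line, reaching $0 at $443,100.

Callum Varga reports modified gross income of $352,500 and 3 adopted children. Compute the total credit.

Adoption Credit: base = 3 × $6,675 = $20,025. 5% of the $167,600 excess over $184,900 is $8,380; credit = $20,025 − $8,380 = $11,645.
Commuter Credit: $352,500 is at or below the $353,100 threshold, so the full $2,620 applies.
Total: $11,645 + $2,620 = $14,265.

$14,265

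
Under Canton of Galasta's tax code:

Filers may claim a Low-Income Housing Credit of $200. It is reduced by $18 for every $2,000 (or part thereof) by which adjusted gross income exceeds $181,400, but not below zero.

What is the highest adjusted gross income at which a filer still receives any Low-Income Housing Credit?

After 11 increments the reduction is 11 × $18 = $198, leaving $2; one more increment wipes it out. Increment 11 ends at excess 11 × $2,000 = $22,000, so the highest qualifying income is $181,400 + $22,000 = $203,400.

$203,400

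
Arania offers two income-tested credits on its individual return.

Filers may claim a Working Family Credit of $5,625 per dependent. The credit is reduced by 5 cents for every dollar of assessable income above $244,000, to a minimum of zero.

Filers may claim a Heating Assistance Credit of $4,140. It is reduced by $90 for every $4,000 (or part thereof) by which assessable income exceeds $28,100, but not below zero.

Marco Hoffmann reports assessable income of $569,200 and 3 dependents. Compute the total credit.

Working Family Credit: base = 3 × $5,625 = $16,875. 5% of the $325,200 excess over $244,000 is $16,260; credit = $16,875 − $16,260 = $615.
Heating Assistance Credit: income exceeds $28,100 by $541,100 → 136 increments × $90 = $12,240 ≥ base, so the credit is $0.
Total: $615 + $0 = $615.

$615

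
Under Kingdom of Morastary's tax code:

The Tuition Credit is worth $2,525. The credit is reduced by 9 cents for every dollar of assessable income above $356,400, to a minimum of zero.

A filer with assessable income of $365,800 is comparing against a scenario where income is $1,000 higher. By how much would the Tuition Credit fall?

$90

At $365,800 — 9% of the $9,400 excess over $356,400 is $846; credit = $2,525 − $846 = $1,679.
At $366,800 — 9% of the $10,400 excess over $356,400 is $936; credit = $2,525 − $936 = $1,589.
Lost: $1,679 − $1,589 = $90.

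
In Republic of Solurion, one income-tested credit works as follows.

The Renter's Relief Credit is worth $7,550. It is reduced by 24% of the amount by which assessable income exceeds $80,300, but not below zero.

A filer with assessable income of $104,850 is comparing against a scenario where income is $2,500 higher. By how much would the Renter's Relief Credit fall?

$600

At $104,850 — 24% of the $24,550 excess over $80,300 is $5,892; credit = $7,550 − $5,892 = $1,658.
At $107,350 — 24% of the $27,050 excess over $80,300 is $6,492; credit = $7,550 − $6,492 = $1,058.
Lost: $1,658 − $1,058 = $600.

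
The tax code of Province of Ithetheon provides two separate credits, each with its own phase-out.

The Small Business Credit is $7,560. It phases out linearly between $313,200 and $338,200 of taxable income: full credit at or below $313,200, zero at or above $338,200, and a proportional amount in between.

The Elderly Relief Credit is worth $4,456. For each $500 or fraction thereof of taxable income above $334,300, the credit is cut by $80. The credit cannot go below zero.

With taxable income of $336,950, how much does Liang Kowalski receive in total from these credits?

$4,354

Small Business Credit: $336,950 is $23,750 into a $25,000 phase-out range, leaving 1,250/25,000 of the credit: $7,560 × 1,250/25,000 = $378.
Elderly Relief Credit: income exceeds $334,300 by $2,650, which is 6 full-or-partial $500 increments; reduction = 6 × $80 = $480, leaving $3,976.
Total: $378 + $3,976 = $4,354.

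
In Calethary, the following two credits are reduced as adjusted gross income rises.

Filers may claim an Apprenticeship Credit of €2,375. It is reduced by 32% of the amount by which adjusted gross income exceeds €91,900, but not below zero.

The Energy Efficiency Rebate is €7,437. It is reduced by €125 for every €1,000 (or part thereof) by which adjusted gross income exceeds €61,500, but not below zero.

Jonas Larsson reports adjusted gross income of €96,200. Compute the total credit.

€4,061

Apprenticeship Credit: 32% of the €4,300 excess over €91,900 is €1,376; credit = €2,375 − €1,376 = €999.
Energy Efficiency Rebate: income exceeds €61,500 by €34,700, which is 35 full-or-partial €1,000 increments; reduction = 35 × €125 = €4,375, leaving €3,062.
Total: €999 + €3,062 = €4,061.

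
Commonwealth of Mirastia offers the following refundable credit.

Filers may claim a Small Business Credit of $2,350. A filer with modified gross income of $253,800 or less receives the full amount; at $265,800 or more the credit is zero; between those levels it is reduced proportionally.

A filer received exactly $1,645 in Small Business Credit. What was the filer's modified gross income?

$1,645 is 1,645/2,350 of the full $2,350, so 705/2,350 of the $12,000 range has been used: income = $253,800 + $12,000 × 705/2,350 = $257,400.

$257,400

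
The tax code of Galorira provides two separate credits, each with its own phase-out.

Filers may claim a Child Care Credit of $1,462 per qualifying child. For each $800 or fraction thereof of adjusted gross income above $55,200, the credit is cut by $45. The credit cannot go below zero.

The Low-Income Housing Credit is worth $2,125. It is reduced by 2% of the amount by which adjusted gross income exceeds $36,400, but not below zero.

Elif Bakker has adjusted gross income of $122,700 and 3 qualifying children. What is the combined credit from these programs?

$960

Child Care Credit: base = 3 × $1,462 = $4,386. income exceeds $55,200 by $67,500, which is 85 full-or-partial $800 increments; reduction = 85 × $45 = $3,825, leaving $561.
Low-Income Housing Credit: 2% of the $86,300 excess over $36,400 is $1,726; credit = $2,125 − $1,726 = $399.
Total: $561 + $399 = $960.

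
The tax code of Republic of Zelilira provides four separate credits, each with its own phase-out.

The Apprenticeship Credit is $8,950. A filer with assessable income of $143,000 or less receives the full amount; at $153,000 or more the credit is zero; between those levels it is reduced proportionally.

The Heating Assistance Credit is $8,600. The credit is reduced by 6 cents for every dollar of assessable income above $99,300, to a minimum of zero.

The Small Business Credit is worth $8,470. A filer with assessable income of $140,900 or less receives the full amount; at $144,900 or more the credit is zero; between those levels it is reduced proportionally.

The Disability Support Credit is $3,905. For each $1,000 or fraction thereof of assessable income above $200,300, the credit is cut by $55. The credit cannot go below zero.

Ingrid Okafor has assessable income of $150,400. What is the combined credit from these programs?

Apprenticeship Credit: $150,400 is $7,400 into a $10,000 phase-out range, leaving 2,600/10,000 of the credit: $8,950 × 2,600/10,000 = $2,327.
Heating Assistance Credit: 6% of the $51,100 excess over $99,300 is $3,066; credit = $8,600 − $3,066 = $5,534.
Small Business Credit: $150,400 is at or above $144,900, so the credit is $0.
Disability Support Credit: $150,400 is at or below the $200,300 threshold, so the full $3,905 applies.
Total: $2,327 + $5,534 + $0 + $3,905 = $11,766.

$11,766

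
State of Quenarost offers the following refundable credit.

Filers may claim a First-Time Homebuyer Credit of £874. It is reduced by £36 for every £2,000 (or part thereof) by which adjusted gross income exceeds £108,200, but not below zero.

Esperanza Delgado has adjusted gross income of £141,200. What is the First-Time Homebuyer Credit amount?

First-Time Homebuyer Credit: income exceeds £108,200 by £33,000, which is 17 full-or-partial £2,000 increments; reduction = 17 × £36 = £612, leaving £262.

£262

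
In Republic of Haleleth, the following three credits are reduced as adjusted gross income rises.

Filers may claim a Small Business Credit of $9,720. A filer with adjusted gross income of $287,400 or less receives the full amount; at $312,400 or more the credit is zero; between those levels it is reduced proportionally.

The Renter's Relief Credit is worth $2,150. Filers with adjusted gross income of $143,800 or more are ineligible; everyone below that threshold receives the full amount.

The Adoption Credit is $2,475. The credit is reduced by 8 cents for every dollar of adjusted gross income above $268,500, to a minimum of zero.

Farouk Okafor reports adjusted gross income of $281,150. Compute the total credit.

$11,183

Small Business Credit: $281,150 is at or below the $287,400 threshold, so the full $9,720 applies.
Renter's Relief Credit: $281,150 meets or exceeds the $143,800 cutoff, so the credit is $0.
Adoption Credit: 8% of the $12,650 excess over $268,500 is $1,012; credit = $2,475 − $1,012 = $1,463.
Total: $9,720 + $0 + $1,463 = $11,183.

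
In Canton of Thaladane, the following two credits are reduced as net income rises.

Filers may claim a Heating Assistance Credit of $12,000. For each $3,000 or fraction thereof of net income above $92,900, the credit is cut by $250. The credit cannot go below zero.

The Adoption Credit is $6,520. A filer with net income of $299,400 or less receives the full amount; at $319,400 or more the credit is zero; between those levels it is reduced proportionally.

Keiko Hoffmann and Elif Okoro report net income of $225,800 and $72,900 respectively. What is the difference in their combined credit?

$11,250

Keiko ($225,800): Heating Assistance Credit: income exceeds $92,900 by $132,900, which is 45 full-or-partial $3,000 increments; reduction = 45 × $250 = $11,250, leaving $750. Adoption Credit: $225,800 is at or below the $299,400 threshold, so the full $6,520 applies. total $750 + $6,520 = $7,270
Elif ($72,900): Heating Assistance Credit: $72,900 is at or below the $92,900 threshold, so the full $12,000 applies. Adoption Credit: $72,900 is at or below the $299,400 threshold, so the full $6,520 applies. total $12,000 + $6,520 = $18,520
Difference: |$7,270 − $18,520| = $11,250.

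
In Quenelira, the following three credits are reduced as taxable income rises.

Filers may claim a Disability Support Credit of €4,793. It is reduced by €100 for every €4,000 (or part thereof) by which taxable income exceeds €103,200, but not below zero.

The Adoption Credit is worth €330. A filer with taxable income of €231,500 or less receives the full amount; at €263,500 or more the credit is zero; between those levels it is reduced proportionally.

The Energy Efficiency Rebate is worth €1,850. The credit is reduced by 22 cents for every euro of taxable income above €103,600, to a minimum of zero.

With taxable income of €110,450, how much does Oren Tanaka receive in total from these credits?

Disability Support Credit: income exceeds €103,200 by €7,250, which is 2 full-or-partial €4,000 increments; reduction = 2 × €100 = €200, leaving €4,593.
Adoption Credit: €110,450 is at or below the €231,500 threshold, so the full €330 applies.
Energy Efficiency Rebate: 22% of the €6,850 excess over €103,600 is €1,507; credit = €1,850 − €1,507 = €343.
Total: €4,593 + €330 + €343 = €5,266.

€5,266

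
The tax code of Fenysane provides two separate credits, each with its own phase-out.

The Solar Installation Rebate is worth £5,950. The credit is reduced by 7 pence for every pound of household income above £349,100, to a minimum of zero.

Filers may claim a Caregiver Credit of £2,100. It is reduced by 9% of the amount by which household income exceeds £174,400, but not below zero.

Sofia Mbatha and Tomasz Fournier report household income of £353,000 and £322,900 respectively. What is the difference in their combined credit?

Sofia (£353,000): Solar Installation Rebate: 7% of the £3,900 excess over £349,100 is £273; credit = £5,950 − £273 = £5,677. Caregiver Credit: 9% of the £178,600 excess over £174,400 is £16,074 ≥ base, so the credit is £0. total £5,677 + £0 = £5,677
Tomasz (£322,900): Solar Installation Rebate: £322,900 is at or below the £349,100 threshold, so the full £5,950 applies. Caregiver Credit: 9% of the £148,500 excess over £174,400 is £13,365 ≥ base, so the credit is £0. total £5,950 + £0 = £5,950
Difference: |£5,677 − £5,950| = £273.

£273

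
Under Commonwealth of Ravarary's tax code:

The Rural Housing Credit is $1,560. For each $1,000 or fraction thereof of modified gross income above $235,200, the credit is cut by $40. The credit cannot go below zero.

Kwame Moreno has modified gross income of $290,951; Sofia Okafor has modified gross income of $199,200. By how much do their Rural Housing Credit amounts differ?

$1,560

Kwame ($290,951): Rural Housing Credit: income exceeds $235,200 by $55,751 → 56 increments × $40 = $2,240 ≥ base, so the credit is $0.
Sofia ($199,200): Rural Housing Credit: $199,200 is at or below the $235,200 threshold, so the full $1,560 applies.
Difference: |$0 − $1,560| = $1,560.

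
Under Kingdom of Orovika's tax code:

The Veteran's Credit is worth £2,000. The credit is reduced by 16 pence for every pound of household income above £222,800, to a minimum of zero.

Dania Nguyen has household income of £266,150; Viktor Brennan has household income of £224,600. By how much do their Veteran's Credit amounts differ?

£1,712

Dania (£266,150): Veteran's Credit: 16% of the £43,350 excess over £222,800 is £6,936 ≥ base, so the credit is £0.
Viktor (£224,600): Veteran's Credit: 16% of the £1,800 excess over £222,800 is £288; credit = £2,000 − £288 = £1,712.
Difference: |£0 − £1,712| = £1,712.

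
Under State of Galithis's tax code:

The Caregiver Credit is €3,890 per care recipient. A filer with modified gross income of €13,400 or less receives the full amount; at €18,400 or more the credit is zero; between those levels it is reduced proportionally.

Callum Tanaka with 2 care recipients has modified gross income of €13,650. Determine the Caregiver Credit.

€7,391

Caregiver Credit: base = 2 × €3,890 = €7,780. €13,650 is €250 into a €5,000 phase-out range, leaving 4,750/5,000 of the credit: €7,780 × 4,750/5,000 = €7,391.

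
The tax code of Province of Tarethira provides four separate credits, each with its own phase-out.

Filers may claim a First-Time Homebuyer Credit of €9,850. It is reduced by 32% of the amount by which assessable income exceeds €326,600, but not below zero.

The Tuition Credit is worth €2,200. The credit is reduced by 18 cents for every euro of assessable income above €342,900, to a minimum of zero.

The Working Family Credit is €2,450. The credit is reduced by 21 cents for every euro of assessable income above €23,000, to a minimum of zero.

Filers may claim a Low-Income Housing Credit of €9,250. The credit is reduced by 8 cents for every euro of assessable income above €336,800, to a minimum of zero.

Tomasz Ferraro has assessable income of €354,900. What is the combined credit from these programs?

€8,636

First-Time Homebuyer Credit: 32% of the €28,300 excess over €326,600 is €9,056; credit = €9,850 − €9,056 = €794.
Tuition Credit: 18% of the €12,000 excess over €342,900 is €2,160; credit = €2,200 − €2,160 = €40.
Working Family Credit: 21% of the €331,900 excess over €23,000 is €69,699 ≥ base, so the credit is €0.
Low-Income Housing Credit: 8% of the €18,100 excess over €336,800 is €1,448; credit = €9,250 − €1,448 = €7,802.
Total: €794 + €40 + €0 + €7,802 = €8,636.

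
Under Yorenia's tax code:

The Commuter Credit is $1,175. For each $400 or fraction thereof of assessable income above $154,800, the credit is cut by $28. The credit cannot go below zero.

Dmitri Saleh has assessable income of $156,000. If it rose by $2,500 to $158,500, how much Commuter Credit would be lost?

$196

At $156,000 — income exceeds $154,800 by $1,200, which is 3 full-or-partial $400 increments; reduction = 3 × $28 = $84, leaving $1,091.
At $158,500 — income exceeds $154,800 by $3,700, which is 10 full-or-partial $400 increments; reduction = 10 × $28 = $280, leaving $895.
Lost: $1,091 − $895 = $196.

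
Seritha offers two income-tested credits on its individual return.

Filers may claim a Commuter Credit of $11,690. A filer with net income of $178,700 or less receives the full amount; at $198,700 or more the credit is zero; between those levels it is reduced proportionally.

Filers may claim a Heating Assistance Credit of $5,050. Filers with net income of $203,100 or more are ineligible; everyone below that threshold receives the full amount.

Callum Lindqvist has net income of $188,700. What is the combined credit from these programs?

$10,895

Commuter Credit: $188,700 is $10,000 into a $20,000 phase-out range, leaving 10,000/20,000 of the credit: $11,690 × 10,000/20,000 = $5,845.
Heating Assistance Credit: $188,700 is below the $203,100 cutoff, so the full $5,050 applies.
Total: $5,845 + $5,050 = $10,895.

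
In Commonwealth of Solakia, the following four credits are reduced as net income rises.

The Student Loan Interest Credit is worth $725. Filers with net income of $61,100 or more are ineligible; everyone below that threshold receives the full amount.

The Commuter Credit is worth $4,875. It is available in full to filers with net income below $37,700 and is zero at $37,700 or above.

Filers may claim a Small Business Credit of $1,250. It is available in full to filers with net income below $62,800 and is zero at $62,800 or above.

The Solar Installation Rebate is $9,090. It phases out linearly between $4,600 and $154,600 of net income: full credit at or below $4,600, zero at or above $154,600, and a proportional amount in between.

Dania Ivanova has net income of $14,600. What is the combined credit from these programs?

Student Loan Interest Credit: $14,600 is below the $61,100 cutoff, so the full $725 applies.
Commuter Credit: $14,600 is below the $37,700 cutoff, so the full $4,875 applies.
Small Business Credit: $14,600 is below the $62,800 cutoff, so the full $1,250 applies.
Solar Installation Rebate: $14,600 is $10,000 into a $150,000 phase-out range, leaving 140,000/150,000 of the credit: $9,090 × 140,000/150,000 = $8,484.
Total: $725 + $4,875 + $1,250 + $8,484 = $15,334.

$15,334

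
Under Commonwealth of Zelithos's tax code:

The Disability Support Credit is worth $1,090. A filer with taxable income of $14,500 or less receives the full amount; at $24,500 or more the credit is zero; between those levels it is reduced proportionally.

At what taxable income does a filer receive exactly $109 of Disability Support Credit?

$109 is 109/1,090 of the full $1,090, so 981/1,090 of the $10,000 range has been used: income = $14,500 + $10,000 × 981/1,090 = $23,500.

$23,500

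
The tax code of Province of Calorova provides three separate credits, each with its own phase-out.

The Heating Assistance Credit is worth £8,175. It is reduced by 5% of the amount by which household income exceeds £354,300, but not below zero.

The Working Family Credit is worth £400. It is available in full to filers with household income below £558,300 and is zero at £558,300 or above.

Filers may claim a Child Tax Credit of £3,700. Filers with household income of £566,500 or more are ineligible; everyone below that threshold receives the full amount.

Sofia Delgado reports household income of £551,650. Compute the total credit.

Heating Assistance Credit: 5% of the £197,350 excess over £354,300 is £9,867.50 ≥ base, so the credit is £0.
Working Family Credit: £551,650 is below the £558,300 cutoff, so the full £400 applies.
Child Tax Credit: £551,650 is below the £566,500 cutoff, so the full £3,700 applies.
Total: £0 + £400 + £3,700 = £4,100.

£4,100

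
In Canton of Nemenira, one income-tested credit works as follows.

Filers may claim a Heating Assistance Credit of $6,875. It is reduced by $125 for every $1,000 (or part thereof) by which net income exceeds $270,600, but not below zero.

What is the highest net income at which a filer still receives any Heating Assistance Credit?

After 54 increments the reduction is 54 × $125 = $6,750, leaving $125; one more increment wipes it out. Increment 54 ends at excess 54 × $1,000 = $54,000, so the highest qualifying income is $270,600 + $54,000 = $324,600.

$324,600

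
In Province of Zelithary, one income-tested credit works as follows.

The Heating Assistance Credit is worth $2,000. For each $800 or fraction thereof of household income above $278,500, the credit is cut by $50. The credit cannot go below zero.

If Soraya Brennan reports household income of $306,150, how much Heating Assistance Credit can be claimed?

Heating Assistance Credit: income exceeds $278,500 by $27,650, which is 35 full-or-partial $800 increments; reduction = 35 × $50 = $1,750, leaving $250.

$250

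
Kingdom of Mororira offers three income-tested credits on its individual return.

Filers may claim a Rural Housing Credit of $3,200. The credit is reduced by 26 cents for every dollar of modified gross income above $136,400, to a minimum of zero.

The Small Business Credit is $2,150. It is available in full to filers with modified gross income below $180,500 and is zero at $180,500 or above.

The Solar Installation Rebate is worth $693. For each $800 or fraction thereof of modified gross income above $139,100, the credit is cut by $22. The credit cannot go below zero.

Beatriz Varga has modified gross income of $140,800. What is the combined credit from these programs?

Rural Housing Credit: 26% of the $4,400 excess over $136,400 is $1,144; credit = $3,200 − $1,144 = $2,056.
Small Business Credit: $140,800 is below the $180,500 cutoff, so the full $2,150 applies.
Solar Installation Rebate: income exceeds $139,100 by $1,700, which is 3 full-or-partial $800 increments; reduction = 3 × $22 = $66, leaving $627.
Total: $2,056 + $2,150 + $627 = $4,833.

$4,833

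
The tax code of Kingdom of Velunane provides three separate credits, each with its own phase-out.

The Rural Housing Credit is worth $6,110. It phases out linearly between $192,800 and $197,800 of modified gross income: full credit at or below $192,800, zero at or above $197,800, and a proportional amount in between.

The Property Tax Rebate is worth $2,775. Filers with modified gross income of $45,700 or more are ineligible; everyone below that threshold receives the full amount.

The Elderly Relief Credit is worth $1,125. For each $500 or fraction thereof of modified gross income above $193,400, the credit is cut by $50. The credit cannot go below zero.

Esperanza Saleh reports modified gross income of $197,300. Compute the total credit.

Rural Housing Credit: $197,300 is $4,500 into a $5,000 phase-out range, leaving 500/5,000 of the credit: $6,110 × 500/5,000 = $611.
Property Tax Rebate: $197,300 meets or exceeds the $45,700 cutoff, so the credit is $0.
Elderly Relief Credit: income exceeds $193,400 by $3,900, which is 8 full-or-partial $500 increments; reduction = 8 × $50 = $400, leaving $725.
Total: $611 + $0 + $725 = $1,336.

$1,336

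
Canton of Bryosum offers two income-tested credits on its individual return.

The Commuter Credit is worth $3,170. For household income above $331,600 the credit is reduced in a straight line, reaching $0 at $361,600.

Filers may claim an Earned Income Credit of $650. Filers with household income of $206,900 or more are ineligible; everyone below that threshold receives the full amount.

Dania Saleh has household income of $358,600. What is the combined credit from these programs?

Commuter Credit: $358,600 is $27,000 into a $30,000 phase-out range, leaving 3,000/30,000 of the credit: $3,170 × 3,000/30,000 = $317.
Earned Income Credit: $358,600 meets or exceeds the $206,900 cutoff, so the credit is $0.
Total: $317 + $0 = $317.

$317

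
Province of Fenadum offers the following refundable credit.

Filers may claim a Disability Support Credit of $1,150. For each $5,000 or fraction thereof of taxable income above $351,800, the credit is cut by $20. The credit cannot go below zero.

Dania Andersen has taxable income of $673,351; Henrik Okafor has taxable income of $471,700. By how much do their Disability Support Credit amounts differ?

$670

Dania ($673,351): Disability Support Credit: income exceeds $351,800 by $321,551 → 65 increments × $20 = $1,300 ≥ base, so the credit is $0.
Henrik ($471,700): Disability Support Credit: income exceeds $351,800 by $119,900, which is 24 full-or-partial $5,000 increments; reduction = 24 × $20 = $480, leaving $670.
Difference: |$0 − $670| = $670.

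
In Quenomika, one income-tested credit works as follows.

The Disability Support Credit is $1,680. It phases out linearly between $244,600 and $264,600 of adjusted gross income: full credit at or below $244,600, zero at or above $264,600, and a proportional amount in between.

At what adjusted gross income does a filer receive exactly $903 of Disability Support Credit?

$253,850

$903 is 903/1,680 of the full $1,680, so 777/1,680 of the $20,000 range has been used: income = $244,600 + $20,000 × 777/1,680 = $253,850.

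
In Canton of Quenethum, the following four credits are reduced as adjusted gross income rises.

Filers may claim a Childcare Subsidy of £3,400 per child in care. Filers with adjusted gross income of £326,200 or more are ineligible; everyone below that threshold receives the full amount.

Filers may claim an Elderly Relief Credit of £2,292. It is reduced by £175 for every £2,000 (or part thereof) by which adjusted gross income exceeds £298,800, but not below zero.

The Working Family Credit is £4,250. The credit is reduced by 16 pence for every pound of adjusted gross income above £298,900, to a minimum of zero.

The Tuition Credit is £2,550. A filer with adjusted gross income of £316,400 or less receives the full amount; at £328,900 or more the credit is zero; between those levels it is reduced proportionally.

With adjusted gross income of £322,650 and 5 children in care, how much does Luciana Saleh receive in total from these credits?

£18,917

Childcare Subsidy: base = 5 × £3,400 = £17,000. £322,650 is below the £326,200 cutoff, so the full £17,000 applies.
Elderly Relief Credit: income exceeds £298,800 by £23,850, which is 12 full-or-partial £2,000 increments; reduction = 12 × £175 = £2,100, leaving £192.
Working Family Credit: 16% of the £23,750 excess over £298,900 is £3,800; credit = £4,250 − £3,800 = £450.
Tuition Credit: £322,650 is £6,250 into a £12,500 phase-out range, leaving 6,250/12,500 of the credit: £2,550 × 6,250/12,500 = £1,275.
Total: £17,000 + £192 + £450 + £1,275 = £18,917.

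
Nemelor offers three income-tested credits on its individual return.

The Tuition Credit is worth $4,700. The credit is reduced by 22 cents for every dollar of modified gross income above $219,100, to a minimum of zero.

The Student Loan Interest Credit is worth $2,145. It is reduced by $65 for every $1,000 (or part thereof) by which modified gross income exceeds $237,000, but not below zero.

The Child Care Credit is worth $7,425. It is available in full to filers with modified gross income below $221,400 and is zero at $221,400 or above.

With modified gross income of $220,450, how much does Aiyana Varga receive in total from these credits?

Tuition Credit: 22% of the $1,350 excess over $219,100 is $297; credit = $4,700 − $297 = $4,403.
Student Loan Interest Credit: $220,450 is at or below the $237,000 threshold, so the full $2,145 applies.
Child Care Credit: $220,450 is below the $221,400 cutoff, so the full $7,425 applies.
Total: $4,403 + $2,145 + $7,425 = $13,973.

$13,973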